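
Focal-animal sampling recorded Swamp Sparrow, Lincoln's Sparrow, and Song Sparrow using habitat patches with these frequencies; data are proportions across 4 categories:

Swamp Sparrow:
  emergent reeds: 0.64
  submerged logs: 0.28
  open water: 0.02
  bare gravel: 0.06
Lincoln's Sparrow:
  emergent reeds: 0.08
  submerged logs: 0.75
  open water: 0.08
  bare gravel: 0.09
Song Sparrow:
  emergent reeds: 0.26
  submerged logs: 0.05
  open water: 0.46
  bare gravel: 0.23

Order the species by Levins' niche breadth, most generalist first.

Song Sparrow > Swamp Sparrow > Lincoln's Sparrow

Σp_Swamᵢ² = 0.64² + 0.28² + 0.02² + 0.06² = 0.4096 + 0.0784 + 0.0004 + 0.0036 = 0.4920
B_Swam = 1 / 0.4920 = 2.0325
Σp_Lincᵢ² = 0.08² + 0.75² + 0.08² + 0.09² = 0.0064 + 0.5625 + 0.0064 + 0.0081 = 0.5834
B_Linc = 1 / 0.5834 = 1.7141
Σp_Songᵢ² = 0.26² + 0.05² + 0.46² + 0.23² = 0.0676 + 0.0025 + 0.2116 + 0.0529 = 0.3346
B_Song = 1 / 0.3346 = 2.9886
Ranking by B (broadest → narrowest): Song Sparrow (2.99) > Swamp Sparrow (2.03) > Lincoln's Sparrow (1.71)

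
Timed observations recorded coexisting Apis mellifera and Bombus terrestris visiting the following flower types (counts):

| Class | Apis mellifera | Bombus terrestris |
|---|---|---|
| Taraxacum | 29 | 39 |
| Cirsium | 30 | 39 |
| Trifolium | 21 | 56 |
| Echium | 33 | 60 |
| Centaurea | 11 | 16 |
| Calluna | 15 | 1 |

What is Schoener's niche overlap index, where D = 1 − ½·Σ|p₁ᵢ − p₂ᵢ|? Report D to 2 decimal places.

0.84

Proportions for Apis mellifera (n=139): 29/139=0.2086, 30/139=0.2158, 21/139=0.1511, 33/139=0.2374, 11/139=0.0791, 15/139=0.1079
Proportions for Bombus terrestris (n=211): 39/211=0.1848, 39/211=0.1848, 56/211=0.2654, 60/211=0.2844, 16/211=0.0758, 1/211=0.0047
Σ|p₁ᵢ − p₂ᵢ| = 0.0238 + 0.0310 + 0.1143 + 0.0470 + 0.0033 + 0.1032 = 0.3226
D = 1 − ½ × 0.3226 = 1 − 0.16130 = 0.83870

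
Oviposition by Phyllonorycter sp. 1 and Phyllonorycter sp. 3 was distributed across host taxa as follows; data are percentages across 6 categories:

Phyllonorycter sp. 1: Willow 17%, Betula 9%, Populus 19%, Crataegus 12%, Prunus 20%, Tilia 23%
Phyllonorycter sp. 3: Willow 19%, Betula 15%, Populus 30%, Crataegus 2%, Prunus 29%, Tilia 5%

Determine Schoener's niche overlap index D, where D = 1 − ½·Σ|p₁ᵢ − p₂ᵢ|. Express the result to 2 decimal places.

0.72

Convert percentages to proportions (divide by 100).
Σ|p₁ᵢ − p₂ᵢ| = 0.02 + 0.06 + 0.11 + 0.10 + 0.09 + 0.18 = 0.56
D = 1 − ½ × 0.56 = 1 − 0.280 = 0.7200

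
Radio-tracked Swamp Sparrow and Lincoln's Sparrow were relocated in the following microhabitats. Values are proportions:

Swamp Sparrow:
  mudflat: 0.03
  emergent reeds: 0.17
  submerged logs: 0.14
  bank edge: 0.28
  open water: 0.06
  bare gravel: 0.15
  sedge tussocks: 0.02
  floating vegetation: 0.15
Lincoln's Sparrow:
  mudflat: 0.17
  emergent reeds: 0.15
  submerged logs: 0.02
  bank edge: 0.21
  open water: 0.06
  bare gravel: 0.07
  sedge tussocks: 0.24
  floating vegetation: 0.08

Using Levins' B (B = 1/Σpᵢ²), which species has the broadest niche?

Σp_Swamᵢ² = 0.03² + 0.17² + 0.14² + 0.28² + 0.06² + 0.15² + 0.02² + 0.15² = 0.0009 + 0.0289 + 0.0196 + 0.0784 + 0.0036 + 0.0225 + 0.0004 + 0.0225 = 0.1768
B_Swam = 1 / 0.1768 = 5.6561
Σp_Lincᵢ² = 0.17² + 0.15² + 0.02² + 0.21² + 0.06² + 0.07² + 0.24² + 0.08² = 0.0289 + 0.0225 + 0.0004 + 0.0441 + 0.0036 + 0.0049 + 0.0576 + 0.0064 = 0.1684
B_Linc = 1 / 0.1684 = 5.9382
Highest B → broadest niche (most generalist): Lincoln's Sparrow (B = 5.94).

Lincoln's Sparrow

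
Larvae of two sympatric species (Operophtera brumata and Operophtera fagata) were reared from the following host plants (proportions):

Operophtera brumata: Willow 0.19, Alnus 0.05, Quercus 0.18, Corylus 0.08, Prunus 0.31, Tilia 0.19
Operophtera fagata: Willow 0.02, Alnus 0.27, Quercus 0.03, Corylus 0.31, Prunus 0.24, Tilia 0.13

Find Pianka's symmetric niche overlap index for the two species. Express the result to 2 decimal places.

0.65

Σ p₁ᵢp₂ᵢ = 0.0038 + 0.0135 + 0.0054 + 0.0248 + 0.0744 + 0.0247 = 0.1466
Σp_1ᵢ² = 0.19² + 0.05² + 0.18² + 0.08² + 0.31² + 0.19² = 0.0361 + 0.0025 + 0.0324 + 0.0064 + 0.0961 + 0.0361 = 0.2096
Σp_2ᵢ² = 0.02² + 0.27² + 0.03² + 0.31² + 0.24² + 0.13² = 0.0004 + 0.0729 + 0.0009 + 0.0961 + 0.0576 + 0.0169 = 0.2448
O = 0.1466 / √(0.2096 × 0.2448) = 0.1466 / 0.22652 = 0.6472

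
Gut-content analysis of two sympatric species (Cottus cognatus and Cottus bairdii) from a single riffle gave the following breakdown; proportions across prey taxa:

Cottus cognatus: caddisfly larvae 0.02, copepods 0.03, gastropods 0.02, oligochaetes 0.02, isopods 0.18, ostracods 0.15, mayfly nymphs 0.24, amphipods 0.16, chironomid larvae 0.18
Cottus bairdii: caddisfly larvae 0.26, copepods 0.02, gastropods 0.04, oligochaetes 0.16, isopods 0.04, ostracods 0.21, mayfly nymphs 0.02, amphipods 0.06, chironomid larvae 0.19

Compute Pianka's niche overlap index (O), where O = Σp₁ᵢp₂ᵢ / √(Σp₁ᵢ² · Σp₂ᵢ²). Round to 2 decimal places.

0.55

Σ p₁ᵢp₂ᵢ = 0.0052 + 0.0006 + 0.0008 + 0.0032 + 0.0072 + 0.0315 + 0.0048 + 0.0096 + 0.0342 = 0.0971
Σp_1ᵢ² = 0.02² + 0.03² + 0.02² + 0.02² + 0.18² + 0.15² + 0.24² + 0.16² + 0.18² = 0.0004 + 0.0009 + 0.0004 + 0.0004 + 0.0324 + 0.0225 + 0.0576 + 0.0256 + 0.0324 = 0.1726
Σp_2ᵢ² = 0.26² + 0.02² + 0.04² + 0.16² + 0.04² + 0.21² + 0.02² + 0.06² + 0.19² = 0.0676 + 0.0004 + 0.0016 + 0.0256 + 0.0016 + 0.0441 + 0.0004 + 0.0036 + 0.0361 = 0.1810
O = 0.0971 / √(0.1726 × 0.1810) = 0.0971 / 0.17675 = 0.5494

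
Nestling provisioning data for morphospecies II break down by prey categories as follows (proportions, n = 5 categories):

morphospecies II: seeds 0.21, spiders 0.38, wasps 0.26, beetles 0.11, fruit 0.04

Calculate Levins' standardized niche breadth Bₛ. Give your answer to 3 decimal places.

Σpᵢ² = 0.21² + 0.38² + 0.26² + 0.11² + 0.04² = 0.0441 + 0.1444 + 0.0676 + 0.0121 + 0.0016 = 0.2698
B = 1 / 0.2698 = 3.70645
Bₛ = (B − 1)/(n − 1) = (3.70645 − 1)/(5 − 1) = 2.70645/4 = 0.67661

0.677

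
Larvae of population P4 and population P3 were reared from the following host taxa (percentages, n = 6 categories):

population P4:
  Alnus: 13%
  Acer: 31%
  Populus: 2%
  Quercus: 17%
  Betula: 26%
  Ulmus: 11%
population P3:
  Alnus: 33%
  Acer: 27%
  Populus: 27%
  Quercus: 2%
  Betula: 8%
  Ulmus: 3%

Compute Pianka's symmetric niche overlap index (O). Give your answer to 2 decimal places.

0.66

Convert percentages to proportions (divide by 100).
Σ p₁ᵢp₂ᵢ = 0.0429 + 0.0837 + 0.0054 + 0.0034 + 0.0208 + 0.0033 = 0.1595
Σp_1ᵢ² = 0.13² + 0.31² + 0.02² + 0.17² + 0.26² + 0.11² = 0.0169 + 0.0961 + 0.0004 + 0.0289 + 0.0676 + 0.0121 = 0.2220
Σp_2ᵢ² = 0.33² + 0.27² + 0.27² + 0.02² + 0.08² + 0.03² = 0.1089 + 0.0729 + 0.0729 + 0.0004 + 0.0064 + 0.0009 = 0.2624
O = 0.1595 / √(0.2220 × 0.2624) = 0.1595 / 0.24136 = 0.6608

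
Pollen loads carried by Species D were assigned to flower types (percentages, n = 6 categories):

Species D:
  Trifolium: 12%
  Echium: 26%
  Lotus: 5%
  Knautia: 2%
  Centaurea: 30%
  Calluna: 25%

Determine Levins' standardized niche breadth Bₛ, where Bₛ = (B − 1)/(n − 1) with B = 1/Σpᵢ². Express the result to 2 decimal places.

Convert percentages to proportions (divide by 100).
Σpᵢ² = 0.12² + 0.26² + 0.05² + 0.02² + 0.30² + 0.25² = 0.0144 + 0.0676 + 0.0025 + 0.0004 + 0.0900 + 0.0625 = 0.2374
B = 1 / 0.2374 = 4.2123
Bₛ = (B − 1)/(n − 1) = (4.2123 − 1)/(6 − 1) = 3.2123/5 = 0.6425

0.64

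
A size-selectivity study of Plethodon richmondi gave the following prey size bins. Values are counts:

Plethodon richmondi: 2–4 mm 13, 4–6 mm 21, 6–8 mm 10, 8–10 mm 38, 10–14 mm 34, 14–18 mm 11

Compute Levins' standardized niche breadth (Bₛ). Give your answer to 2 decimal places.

0.74

Proportions for Plethodon richmondi (n=127): 13/127=0.1024, 21/127=0.1654, 10/127=0.0787, 38/127=0.2992, 34/127=0.2677, 11/127=0.0866
Σpᵢ² = 0.1024² + 0.1654² + 0.0787² + 0.2992² + 0.2677² + 0.0866² = 0.010486 + 0.027357 + 0.006194 + 0.089521 + 0.071663 + 0.007500 = 0.212721
B = 1 / 0.212721 = 4.7010
Bₛ = (B − 1)/(n − 1) = (4.7010 − 1)/(6 − 1) = 3.7010/5 = 0.7402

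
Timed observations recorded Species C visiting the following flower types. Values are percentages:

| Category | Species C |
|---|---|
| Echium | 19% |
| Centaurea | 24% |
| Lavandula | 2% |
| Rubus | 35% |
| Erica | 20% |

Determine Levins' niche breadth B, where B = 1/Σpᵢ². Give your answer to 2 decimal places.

Convert percentages to proportions (divide by 100).
Σpᵢ² = 0.19² + 0.24² + 0.02² + 0.35² + 0.20² = 0.0361 + 0.0576 + 0.0004 + 0.1225 + 0.0400 = 0.2566
B = 1 / 0.2566 = 3.8971

3.90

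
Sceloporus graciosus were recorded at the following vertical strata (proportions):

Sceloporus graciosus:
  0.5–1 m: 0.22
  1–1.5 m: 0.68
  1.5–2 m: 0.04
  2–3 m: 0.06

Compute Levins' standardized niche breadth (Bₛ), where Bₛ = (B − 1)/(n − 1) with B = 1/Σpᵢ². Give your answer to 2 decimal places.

0.31

Σpᵢ² = 0.22² + 0.68² + 0.04² + 0.06² = 0.0484 + 0.4624 + 0.0016 + 0.0036 = 0.5160
B = 1 / 0.5160 = 1.9380
Bₛ = (B − 1)/(n − 1) = (1.9380 − 1)/(4 − 1) = 0.9380/3 = 0.3127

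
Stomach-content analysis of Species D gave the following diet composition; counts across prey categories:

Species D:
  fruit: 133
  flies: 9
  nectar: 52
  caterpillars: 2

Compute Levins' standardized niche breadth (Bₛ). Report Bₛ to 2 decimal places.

Proportions for Species D (n=196): 133/196=0.6786, 9/196=0.0459, 52/196=0.2653, 2/196=0.0102
Σpᵢ² = 0.6786² + 0.0459² + 0.2653² + 0.0102² = 0.460498 + 0.002107 + 0.070384 + 0.000104 = 0.533093
B = 1 / 0.533093 = 1.8758
Bₛ = (B − 1)/(n − 1) = (1.8758 − 1)/(4 − 1) = 0.8758/3 = 0.2919

0.29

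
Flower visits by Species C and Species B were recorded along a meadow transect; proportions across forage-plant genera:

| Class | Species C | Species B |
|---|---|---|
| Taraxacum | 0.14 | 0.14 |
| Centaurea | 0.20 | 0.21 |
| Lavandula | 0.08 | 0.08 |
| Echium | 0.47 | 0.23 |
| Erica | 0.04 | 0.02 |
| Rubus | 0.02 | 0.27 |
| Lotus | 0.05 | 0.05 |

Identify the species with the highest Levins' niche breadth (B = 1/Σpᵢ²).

Species B

Σp_Cᵢ² = 0.14² + 0.20² + 0.08² + 0.47² + 0.04² + 0.02² + 0.05² = 0.0196 + 0.0400 + 0.0064 + 0.2209 + 0.0016 + 0.0004 + 0.0025 = 0.2914
B_C = 1 / 0.2914 = 3.4317
Σp_Bᵢ² = 0.14² + 0.21² + 0.08² + 0.23² + 0.02² + 0.27² + 0.05² = 0.0196 + 0.0441 + 0.0064 + 0.0529 + 0.0004 + 0.0729 + 0.0025 = 0.1988
B_B = 1 / 0.1988 = 5.0302
Highest B → broadest niche (most generalist): Species B (B = 5.03).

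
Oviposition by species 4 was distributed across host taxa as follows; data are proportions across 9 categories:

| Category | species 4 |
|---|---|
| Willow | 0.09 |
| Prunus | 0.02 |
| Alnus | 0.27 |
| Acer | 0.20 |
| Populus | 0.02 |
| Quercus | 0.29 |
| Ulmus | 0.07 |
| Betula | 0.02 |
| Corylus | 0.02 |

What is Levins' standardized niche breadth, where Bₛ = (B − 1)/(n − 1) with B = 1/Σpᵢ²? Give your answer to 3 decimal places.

0.466

Σpᵢ² = 0.09² + 0.02² + 0.27² + 0.20² + 0.02² + 0.29² + 0.07² + 0.02² + 0.02² = 0.0081 + 0.0004 + 0.0729 + 0.0400 + 0.0004 + 0.0841 + 0.0049 + 0.0004 + 0.0004 = 0.2116
B = 1 / 0.2116 = 4.72590
Bₛ = (B − 1)/(n − 1) = (4.72590 − 1)/(9 − 1) = 3.72590/8 = 0.46574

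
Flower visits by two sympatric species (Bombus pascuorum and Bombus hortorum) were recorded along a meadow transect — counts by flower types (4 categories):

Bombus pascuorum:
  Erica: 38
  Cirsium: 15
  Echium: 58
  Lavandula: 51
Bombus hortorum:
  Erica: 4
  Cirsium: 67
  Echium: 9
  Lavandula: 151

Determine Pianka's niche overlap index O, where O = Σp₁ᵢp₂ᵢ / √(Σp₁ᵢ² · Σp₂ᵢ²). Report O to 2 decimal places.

Proportions for Bombus pascuorum (n=162): 38/162=0.2346, 15/162=0.0926, 58/162=0.3580, 51/162=0.3148
Proportions for Bombus hortorum (n=231): 4/231=0.0173, 67/231=0.2900, 9/231=0.0390, 151/231=0.6537
Σ p₁ᵢp₂ᵢ = 0.004059 + 0.026854 + 0.013962 + 0.205785 = 0.250660
Σp_1ᵢ² = 0.2346² + 0.0926² + 0.3580² + 0.3148² = 0.055037 + 0.008575 + 0.128164 + 0.099099 = 0.290875
Σp_2ᵢ² = 0.0173² + 0.2900² + 0.0390² + 0.6537² = 0.000299 + 0.084100 + 0.001521 + 0.427324 = 0.513244
O = 0.250660 / √(0.290875 × 0.513244) = 0.250660 / 0.3863804 = 0.6487

0.65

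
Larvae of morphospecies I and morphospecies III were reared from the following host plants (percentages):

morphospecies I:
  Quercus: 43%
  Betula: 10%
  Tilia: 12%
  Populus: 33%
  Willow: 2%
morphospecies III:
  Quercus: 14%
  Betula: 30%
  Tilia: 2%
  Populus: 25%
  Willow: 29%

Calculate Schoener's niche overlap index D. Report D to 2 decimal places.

0.53

Convert percentages to proportions (divide by 100).
Σ|p₁ᵢ − p₂ᵢ| = 0.29 + 0.20 + 0.10 + 0.08 + 0.27 = 0.94
D = 1 − ½ × 0.94 = 1 − 0.470 = 0.5300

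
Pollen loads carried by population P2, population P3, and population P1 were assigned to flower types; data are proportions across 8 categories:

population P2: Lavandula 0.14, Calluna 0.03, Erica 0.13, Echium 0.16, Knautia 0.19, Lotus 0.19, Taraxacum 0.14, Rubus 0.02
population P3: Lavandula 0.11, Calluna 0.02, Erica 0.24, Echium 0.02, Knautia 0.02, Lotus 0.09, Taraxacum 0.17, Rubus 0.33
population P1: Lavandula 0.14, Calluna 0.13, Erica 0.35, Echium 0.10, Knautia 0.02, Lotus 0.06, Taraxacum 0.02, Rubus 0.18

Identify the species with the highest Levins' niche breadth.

population P2

Σp_P2ᵢ² = 0.14² + 0.03² + 0.13² + 0.16² + 0.19² + 0.19² + 0.14² + 0.02² = 0.0196 + 0.0009 + 0.0169 + 0.0256 + 0.0361 + 0.0361 + 0.0196 + 0.0004 = 0.1552
B_P2 = 1 / 0.1552 = 6.4433
Σp_P3ᵢ² = 0.11² + 0.02² + 0.24² + 0.02² + 0.02² + 0.09² + 0.17² + 0.33² = 0.0121 + 0.0004 + 0.0576 + 0.0004 + 0.0004 + 0.0081 + 0.0289 + 0.1089 = 0.2168
B_P3 = 1 / 0.2168 = 4.6125
Σp_P1ᵢ² = 0.14² + 0.13² + 0.35² + 0.10² + 0.02² + 0.06² + 0.02² + 0.18² = 0.0196 + 0.0169 + 0.1225 + 0.0100 + 0.0004 + 0.0036 + 0.0004 + 0.0324 = 0.2058
B_P1 = 1 / 0.2058 = 4.8591
Highest B → broadest niche (most generalist): population P2 (B = 6.44).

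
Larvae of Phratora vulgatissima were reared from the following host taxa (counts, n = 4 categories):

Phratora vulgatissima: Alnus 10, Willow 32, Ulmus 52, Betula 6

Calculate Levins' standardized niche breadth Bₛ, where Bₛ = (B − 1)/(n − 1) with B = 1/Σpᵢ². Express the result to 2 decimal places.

Proportions for Phratora vulgatissima (n=100): 10/100=0.1000, 32/100=0.3200, 52/100=0.5200, 6/100=0.0600
Σpᵢ² = 0.1000² + 0.3200² + 0.5200² + 0.0600² = 0.010000 + 0.102400 + 0.270400 + 0.003600 = 0.386400
B = 1 / 0.386400 = 2.5880
Bₛ = (B − 1)/(n − 1) = (2.5880 − 1)/(4 − 1) = 1.5880/3 = 0.5293

0.53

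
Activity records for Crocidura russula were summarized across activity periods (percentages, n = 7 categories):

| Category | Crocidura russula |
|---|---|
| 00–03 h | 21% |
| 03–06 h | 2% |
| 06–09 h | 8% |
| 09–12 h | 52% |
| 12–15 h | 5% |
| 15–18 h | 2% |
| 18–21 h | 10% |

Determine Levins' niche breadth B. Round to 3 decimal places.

2.992

Convert percentages to proportions (divide by 100).
Σpᵢ² = 0.21² + 0.02² + 0.08² + 0.52² + 0.05² + 0.02² + 0.10² = 0.0441 + 0.0004 + 0.0064 + 0.2704 + 0.0025 + 0.0004 + 0.0100 = 0.3342
B = 1 / 0.3342 = 2.99222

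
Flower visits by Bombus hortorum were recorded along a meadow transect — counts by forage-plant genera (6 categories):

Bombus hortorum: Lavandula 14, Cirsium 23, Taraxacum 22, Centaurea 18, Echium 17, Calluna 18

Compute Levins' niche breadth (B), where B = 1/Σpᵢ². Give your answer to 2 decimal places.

Proportions for Bombus hortorum (n=112): 14/112=0.1250, 23/112=0.2054, 22/112=0.1964, 18/112=0.1607, 17/112=0.1518, 18/112=0.1607
Σpᵢ² = 0.1250² + 0.2054² + 0.1964² + 0.1607² + 0.1518² + 0.1607² = 0.015625 + 0.042189 + 0.038573 + 0.025824 + 0.023043 + 0.025824 = 0.171078
B = 1 / 0.171078 = 5.8453

5.85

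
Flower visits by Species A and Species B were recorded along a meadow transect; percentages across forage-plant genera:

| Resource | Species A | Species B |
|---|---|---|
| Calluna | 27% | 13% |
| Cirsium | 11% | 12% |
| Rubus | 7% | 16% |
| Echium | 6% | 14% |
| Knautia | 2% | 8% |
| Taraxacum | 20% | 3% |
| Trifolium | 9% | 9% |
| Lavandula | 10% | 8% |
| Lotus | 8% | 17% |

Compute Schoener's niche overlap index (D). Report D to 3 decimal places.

0.670

Convert percentages to proportions (divide by 100).
Σ|p₁ᵢ − p₂ᵢ| = 0.14 + 0.01 + 0.09 + 0.08 + 0.06 + 0.17 + 0.00 + 0.02 + 0.09 = 0.66
D = 1 − ½ × 0.66 = 1 − 0.330 = 0.67000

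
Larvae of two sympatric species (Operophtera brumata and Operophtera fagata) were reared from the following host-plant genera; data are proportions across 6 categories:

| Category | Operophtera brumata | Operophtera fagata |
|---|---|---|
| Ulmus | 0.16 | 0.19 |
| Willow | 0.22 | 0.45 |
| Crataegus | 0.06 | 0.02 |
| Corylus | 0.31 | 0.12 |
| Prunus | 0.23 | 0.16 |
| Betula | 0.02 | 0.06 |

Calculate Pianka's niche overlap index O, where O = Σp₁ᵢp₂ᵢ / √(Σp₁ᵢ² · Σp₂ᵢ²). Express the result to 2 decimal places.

Σ p₁ᵢp₂ᵢ = 0.0304 + 0.0990 + 0.0012 + 0.0372 + 0.0368 + 0.0012 = 0.2058
Σp_1ᵢ² = 0.16² + 0.22² + 0.06² + 0.31² + 0.23² + 0.02² = 0.0256 + 0.0484 + 0.0036 + 0.0961 + 0.0529 + 0.0004 = 0.2270
Σp_2ᵢ² = 0.19² + 0.45² + 0.02² + 0.12² + 0.16² + 0.06² = 0.0361 + 0.2025 + 0.0004 + 0.0144 + 0.0256 + 0.0036 = 0.2826
O = 0.2058 / √(0.2270 × 0.2826) = 0.2058 / 0.25328 = 0.8125

0.81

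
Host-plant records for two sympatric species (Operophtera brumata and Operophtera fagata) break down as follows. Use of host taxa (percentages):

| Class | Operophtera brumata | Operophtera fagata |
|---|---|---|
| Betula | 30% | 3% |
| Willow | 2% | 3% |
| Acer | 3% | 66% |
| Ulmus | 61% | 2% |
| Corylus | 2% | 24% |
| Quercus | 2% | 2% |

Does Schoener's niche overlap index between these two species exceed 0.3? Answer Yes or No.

No

Convert percentages to proportions (divide by 100).
Σ|p₁ᵢ − p₂ᵢ| = 0.27 + 0.01 + 0.63 + 0.59 + 0.22 + 0.00 = 1.72
D = 1 − ½ × 1.72 = 1 − 0.860 = 0.1400
D = 0.1400 < 0.3 → No.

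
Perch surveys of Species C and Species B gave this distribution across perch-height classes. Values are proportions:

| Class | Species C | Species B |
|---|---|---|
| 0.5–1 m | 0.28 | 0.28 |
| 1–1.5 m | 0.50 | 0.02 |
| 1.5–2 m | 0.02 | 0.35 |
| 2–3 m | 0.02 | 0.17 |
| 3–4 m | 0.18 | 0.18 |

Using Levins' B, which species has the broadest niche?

Σp_Cᵢ² = 0.28² + 0.50² + 0.02² + 0.02² + 0.18² = 0.0784 + 0.2500 + 0.0004 + 0.0004 + 0.0324 = 0.3616
B_C = 1 / 0.3616 = 2.7655
Σp_Bᵢ² = 0.28² + 0.02² + 0.35² + 0.17² + 0.18² = 0.0784 + 0.0004 + 0.1225 + 0.0289 + 0.0324 = 0.2626
B_B = 1 / 0.2626 = 3.8081
Highest B → broadest niche (most generalist): Species B (B = 3.81).

Species B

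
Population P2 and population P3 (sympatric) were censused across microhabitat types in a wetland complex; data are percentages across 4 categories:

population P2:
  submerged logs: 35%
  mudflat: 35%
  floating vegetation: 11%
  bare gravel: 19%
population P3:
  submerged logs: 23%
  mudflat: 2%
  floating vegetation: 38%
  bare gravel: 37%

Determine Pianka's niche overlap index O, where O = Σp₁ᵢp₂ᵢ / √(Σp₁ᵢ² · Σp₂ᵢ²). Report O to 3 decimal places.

0.637

Convert percentages to proportions (divide by 100).
Σ p₁ᵢp₂ᵢ = 0.0805 + 0.0070 + 0.0418 + 0.0703 = 0.1996
Σp_1ᵢ² = 0.35² + 0.35² + 0.11² + 0.19² = 0.1225 + 0.1225 + 0.0121 + 0.0361 = 0.2932
Σp_2ᵢ² = 0.23² + 0.02² + 0.38² + 0.37² = 0.0529 + 0.0004 + 0.1444 + 0.1369 = 0.3346
O = 0.1996 / √(0.2932 × 0.3346) = 0.1996 / 0.313217 = 0.63726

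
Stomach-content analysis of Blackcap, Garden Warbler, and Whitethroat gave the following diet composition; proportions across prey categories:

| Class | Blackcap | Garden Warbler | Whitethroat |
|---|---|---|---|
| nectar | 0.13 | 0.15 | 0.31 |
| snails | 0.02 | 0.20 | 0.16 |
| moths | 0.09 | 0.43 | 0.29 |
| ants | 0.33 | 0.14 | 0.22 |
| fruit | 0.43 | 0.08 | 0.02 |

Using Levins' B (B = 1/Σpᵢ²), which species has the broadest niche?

Σp_Blacᵢ² = 0.13² + 0.02² + 0.09² + 0.33² + 0.43² = 0.0169 + 0.0004 + 0.0081 + 0.1089 + 0.1849 = 0.3192
B_Blac = 1 / 0.3192 = 3.1328
Σp_Warbᵢ² = 0.15² + 0.20² + 0.43² + 0.14² + 0.08² = 0.0225 + 0.0400 + 0.1849 + 0.0196 + 0.0064 = 0.2734
B_Warb = 1 / 0.2734 = 3.6576
Σp_Whitᵢ² = 0.31² + 0.16² + 0.29² + 0.22² + 0.02² = 0.0961 + 0.0256 + 0.0841 + 0.0484 + 0.0004 = 0.2546
B_Whit = 1 / 0.2546 = 3.9277
Highest B → broadest niche (most generalist): Whitethroat (B = 3.93).

Whitethroat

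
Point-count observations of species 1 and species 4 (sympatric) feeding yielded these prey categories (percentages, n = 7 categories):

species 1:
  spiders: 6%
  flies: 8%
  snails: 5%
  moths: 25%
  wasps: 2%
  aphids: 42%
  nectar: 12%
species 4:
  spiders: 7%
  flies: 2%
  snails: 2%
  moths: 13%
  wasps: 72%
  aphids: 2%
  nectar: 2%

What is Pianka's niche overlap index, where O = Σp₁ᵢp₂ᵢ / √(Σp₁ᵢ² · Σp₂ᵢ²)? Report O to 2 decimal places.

Convert percentages to proportions (divide by 100).
Σ p₁ᵢp₂ᵢ = 0.0042 + 0.0016 + 0.0010 + 0.0325 + 0.0144 + 0.0084 + 0.0024 = 0.0645
Σp_1ᵢ² = 0.06² + 0.08² + 0.05² + 0.25² + 0.02² + 0.42² + 0.12² = 0.0036 + 0.0064 + 0.0025 + 0.0625 + 0.0004 + 0.1764 + 0.0144 = 0.2662
Σp_2ᵢ² = 0.07² + 0.02² + 0.02² + 0.13² + 0.72² + 0.02² + 0.02² = 0.0049 + 0.0004 + 0.0004 + 0.0169 + 0.5184 + 0.0004 + 0.0004 = 0.5418
O = 0.0645 / √(0.2662 × 0.5418) = 0.0645 / 0.37977 = 0.1698

0.17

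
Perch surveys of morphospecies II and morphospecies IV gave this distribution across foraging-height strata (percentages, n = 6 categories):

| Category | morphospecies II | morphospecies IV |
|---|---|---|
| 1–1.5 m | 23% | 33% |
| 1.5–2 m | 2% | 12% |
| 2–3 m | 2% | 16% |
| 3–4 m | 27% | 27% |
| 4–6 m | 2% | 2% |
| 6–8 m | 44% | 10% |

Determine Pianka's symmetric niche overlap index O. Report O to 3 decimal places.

0.729

Convert percentages to proportions (divide by 100).
Σ p₁ᵢp₂ᵢ = 0.0759 + 0.0024 + 0.0032 + 0.0729 + 0.0004 + 0.0440 = 0.1988
Σp_1ᵢ² = 0.23² + 0.02² + 0.02² + 0.27² + 0.02² + 0.44² = 0.0529 + 0.0004 + 0.0004 + 0.0729 + 0.0004 + 0.1936 = 0.3206
Σp_2ᵢ² = 0.33² + 0.12² + 0.16² + 0.27² + 0.02² + 0.10² = 0.1089 + 0.0144 + 0.0256 + 0.0729 + 0.0004 + 0.0100 = 0.2322
O = 0.1988 / √(0.3206 × 0.2322) = 0.1988 / 0.272843 = 0.72862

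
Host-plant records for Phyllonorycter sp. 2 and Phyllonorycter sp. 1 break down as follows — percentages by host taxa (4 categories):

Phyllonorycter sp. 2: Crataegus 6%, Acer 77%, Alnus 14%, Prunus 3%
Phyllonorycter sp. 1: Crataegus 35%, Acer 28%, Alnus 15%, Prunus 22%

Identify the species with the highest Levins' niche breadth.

Phyllonorycter sp. 1

Convert percentages to proportions (divide by 100).
Σp_2ᵢ² = 0.06² + 0.77² + 0.14² + 0.03² = 0.0036 + 0.5929 + 0.0196 + 0.0009 = 0.6170
B_2 = 1 / 0.6170 = 1.6207
Σp_1ᵢ² = 0.35² + 0.28² + 0.15² + 0.22² = 0.1225 + 0.0784 + 0.0225 + 0.0484 = 0.2718
B_1 = 1 / 0.2718 = 3.6792
Highest B → broadest niche (most generalist): Phyllonorycter sp. 1 (B = 3.68).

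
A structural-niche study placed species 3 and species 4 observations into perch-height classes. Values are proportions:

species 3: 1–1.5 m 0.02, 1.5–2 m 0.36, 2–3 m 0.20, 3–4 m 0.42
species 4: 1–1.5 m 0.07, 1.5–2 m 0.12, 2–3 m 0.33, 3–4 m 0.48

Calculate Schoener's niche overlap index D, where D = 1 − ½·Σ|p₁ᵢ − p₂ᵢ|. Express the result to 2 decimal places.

Σ|p₁ᵢ − p₂ᵢ| = 0.05 + 0.24 + 0.13 + 0.06 = 0.48
D = 1 − ½ × 0.48 = 1 − 0.240 = 0.7600

0.76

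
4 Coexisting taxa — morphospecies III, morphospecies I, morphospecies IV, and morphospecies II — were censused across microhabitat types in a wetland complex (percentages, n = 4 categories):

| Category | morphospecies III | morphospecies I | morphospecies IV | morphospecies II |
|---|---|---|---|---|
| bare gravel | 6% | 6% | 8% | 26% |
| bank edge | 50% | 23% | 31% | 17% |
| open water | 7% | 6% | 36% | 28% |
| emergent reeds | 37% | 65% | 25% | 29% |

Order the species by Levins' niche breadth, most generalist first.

morphospecies II > morphospecies IV > morphospecies III > morphospecies I

Convert percentages to proportions (divide by 100).
Σp_IIIᵢ² = 0.06² + 0.50² + 0.07² + 0.37² = 0.0036 + 0.2500 + 0.0049 + 0.1369 = 0.3954
B_III = 1 / 0.3954 = 2.5291
Σp_Iᵢ² = 0.06² + 0.23² + 0.06² + 0.65² = 0.0036 + 0.0529 + 0.0036 + 0.4225 = 0.4826
B_I = 1 / 0.4826 = 2.0721
Σp_IVᵢ² = 0.08² + 0.31² + 0.36² + 0.25² = 0.0064 + 0.0961 + 0.1296 + 0.0625 = 0.2946
B_IV = 1 / 0.2946 = 3.3944
Σp_IIᵢ² = 0.26² + 0.17² + 0.28² + 0.29² = 0.0676 + 0.0289 + 0.0784 + 0.0841 = 0.2590
B_II = 1 / 0.2590 = 3.8610
Ranking by B (broadest → narrowest): morphospecies II (3.86) > morphospecies IV (3.39) > morphospecies III (2.53) > morphospecies I (2.07)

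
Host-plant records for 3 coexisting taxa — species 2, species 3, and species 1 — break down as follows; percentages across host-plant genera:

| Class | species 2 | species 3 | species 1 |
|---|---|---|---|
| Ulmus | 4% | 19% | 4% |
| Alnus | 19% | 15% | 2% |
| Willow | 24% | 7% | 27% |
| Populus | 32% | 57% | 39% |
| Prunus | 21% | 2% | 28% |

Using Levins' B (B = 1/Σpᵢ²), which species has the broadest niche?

species 2

Convert percentages to proportions (divide by 100).
Σp_2ᵢ² = 0.04² + 0.19² + 0.24² + 0.32² + 0.21² = 0.0016 + 0.0361 + 0.0576 + 0.1024 + 0.0441 = 0.2418
B_2 = 1 / 0.2418 = 4.1356
Σp_3ᵢ² = 0.19² + 0.15² + 0.07² + 0.57² + 0.02² = 0.0361 + 0.0225 + 0.0049 + 0.3249 + 0.0004 = 0.3888
B_3 = 1 / 0.3888 = 2.5720
Σp_1ᵢ² = 0.04² + 0.02² + 0.27² + 0.39² + 0.28² = 0.0016 + 0.0004 + 0.0729 + 0.1521 + 0.0784 = 0.3054
B_1 = 1 / 0.3054 = 3.2744
Highest B → broadest niche (most generalist): species 2 (B = 4.14).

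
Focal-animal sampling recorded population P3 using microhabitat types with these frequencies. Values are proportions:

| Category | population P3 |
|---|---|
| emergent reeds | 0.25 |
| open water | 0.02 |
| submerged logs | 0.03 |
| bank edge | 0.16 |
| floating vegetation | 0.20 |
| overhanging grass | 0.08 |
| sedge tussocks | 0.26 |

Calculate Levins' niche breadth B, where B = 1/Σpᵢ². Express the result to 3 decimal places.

Σpᵢ² = 0.25² + 0.02² + 0.03² + 0.16² + 0.20² + 0.08² + 0.26² = 0.0625 + 0.0004 + 0.0009 + 0.0256 + 0.0400 + 0.0064 + 0.0676 = 0.2034
B = 1 / 0.2034 = 4.91642

4.916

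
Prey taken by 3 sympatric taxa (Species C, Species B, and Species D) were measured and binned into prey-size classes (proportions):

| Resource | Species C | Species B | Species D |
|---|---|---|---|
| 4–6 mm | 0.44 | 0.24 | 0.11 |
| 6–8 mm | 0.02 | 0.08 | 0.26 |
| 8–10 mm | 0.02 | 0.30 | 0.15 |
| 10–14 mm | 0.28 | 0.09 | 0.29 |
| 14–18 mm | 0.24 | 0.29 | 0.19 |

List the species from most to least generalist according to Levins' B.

Species D > Species B > Species C

Σp_Cᵢ² = 0.44² + 0.02² + 0.02² + 0.28² + 0.24² = 0.1936 + 0.0004 + 0.0004 + 0.0784 + 0.0576 = 0.3304
B_C = 1 / 0.3304 = 3.0266
Σp_Bᵢ² = 0.24² + 0.08² + 0.30² + 0.09² + 0.29² = 0.0576 + 0.0064 + 0.0900 + 0.0081 + 0.0841 = 0.2462
B_B = 1 / 0.2462 = 4.0617
Σp_Dᵢ² = 0.11² + 0.26² + 0.15² + 0.29² + 0.19² = 0.0121 + 0.0676 + 0.0225 + 0.0841 + 0.0361 = 0.2224
B_D = 1 / 0.2224 = 4.4964
Ranking by B (broadest → narrowest): Species D (4.50) > Species B (4.06) > Species C (3.03)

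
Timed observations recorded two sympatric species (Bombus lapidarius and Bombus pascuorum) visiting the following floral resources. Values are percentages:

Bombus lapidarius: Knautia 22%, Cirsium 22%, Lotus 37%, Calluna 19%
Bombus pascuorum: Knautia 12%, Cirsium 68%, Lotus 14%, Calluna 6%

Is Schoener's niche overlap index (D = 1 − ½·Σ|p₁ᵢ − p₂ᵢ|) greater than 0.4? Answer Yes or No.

Convert percentages to proportions (divide by 100).
Σ|p₁ᵢ − p₂ᵢ| = 0.10 + 0.46 + 0.23 + 0.13 = 0.92
D = 1 − ½ × 0.92 = 1 − 0.460 = 0.5400
D = 0.5400 > 0.4 → Yes.

Yes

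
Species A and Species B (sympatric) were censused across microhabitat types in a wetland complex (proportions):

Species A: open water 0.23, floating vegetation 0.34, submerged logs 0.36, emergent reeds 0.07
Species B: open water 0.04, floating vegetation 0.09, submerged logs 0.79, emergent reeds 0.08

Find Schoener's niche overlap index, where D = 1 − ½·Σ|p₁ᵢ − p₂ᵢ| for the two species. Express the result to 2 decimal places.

Σ|p₁ᵢ − p₂ᵢ| = 0.19 + 0.25 + 0.43 + 0.01 = 0.88
D = 1 − ½ × 0.88 = 1 − 0.440 = 0.5600

0.56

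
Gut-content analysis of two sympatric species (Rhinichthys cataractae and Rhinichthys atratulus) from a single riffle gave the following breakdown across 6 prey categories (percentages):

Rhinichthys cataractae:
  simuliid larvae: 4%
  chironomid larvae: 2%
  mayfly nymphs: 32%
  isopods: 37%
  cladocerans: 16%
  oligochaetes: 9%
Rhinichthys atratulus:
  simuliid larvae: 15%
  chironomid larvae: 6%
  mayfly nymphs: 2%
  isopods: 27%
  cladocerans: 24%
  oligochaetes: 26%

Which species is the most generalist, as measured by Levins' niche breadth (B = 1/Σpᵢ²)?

Rhinichthys atratulus

Convert percentages to proportions (divide by 100).
Σp_cataᵢ² = 0.04² + 0.02² + 0.32² + 0.37² + 0.16² + 0.09² = 0.0016 + 0.0004 + 0.1024 + 0.1369 + 0.0256 + 0.0081 = 0.2750
B_cata = 1 / 0.2750 = 3.6364
Σp_atraᵢ² = 0.15² + 0.06² + 0.02² + 0.27² + 0.24² + 0.26² = 0.0225 + 0.0036 + 0.0004 + 0.0729 + 0.0576 + 0.0676 = 0.2246
B_atra = 1 / 0.2246 = 4.4524
Highest B → broadest niche (most generalist): Rhinichthys atratulus (B = 4.45).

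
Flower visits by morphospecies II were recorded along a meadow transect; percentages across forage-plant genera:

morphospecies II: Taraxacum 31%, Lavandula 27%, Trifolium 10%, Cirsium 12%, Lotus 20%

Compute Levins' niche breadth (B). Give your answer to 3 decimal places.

Convert percentages to proportions (divide by 100).
Σpᵢ² = 0.31² + 0.27² + 0.10² + 0.12² + 0.20² = 0.0961 + 0.0729 + 0.0100 + 0.0144 + 0.0400 = 0.2334
B = 1 / 0.2334 = 4.28449

4.284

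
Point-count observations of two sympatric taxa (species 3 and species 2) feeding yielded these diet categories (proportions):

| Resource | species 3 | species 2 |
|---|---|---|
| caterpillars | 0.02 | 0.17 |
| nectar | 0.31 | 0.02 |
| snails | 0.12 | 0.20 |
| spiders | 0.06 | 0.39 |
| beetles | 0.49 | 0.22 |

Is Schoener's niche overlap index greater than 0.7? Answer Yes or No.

No

Σ|p₁ᵢ − p₂ᵢ| = 0.15 + 0.29 + 0.08 + 0.33 + 0.27 = 1.12
D = 1 − ½ × 1.12 = 1 − 0.560 = 0.4400
D = 0.4400 < 0.7 → No.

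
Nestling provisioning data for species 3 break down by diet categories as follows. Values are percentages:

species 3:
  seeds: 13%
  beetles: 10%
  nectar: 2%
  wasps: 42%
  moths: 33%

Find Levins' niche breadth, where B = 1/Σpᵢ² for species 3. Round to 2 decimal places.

3.20

Convert percentages to proportions (divide by 100).
Σpᵢ² = 0.13² + 0.10² + 0.02² + 0.42² + 0.33² = 0.0169 + 0.0100 + 0.0004 + 0.1764 + 0.1089 = 0.3126
B = 1 / 0.3126 = 3.1990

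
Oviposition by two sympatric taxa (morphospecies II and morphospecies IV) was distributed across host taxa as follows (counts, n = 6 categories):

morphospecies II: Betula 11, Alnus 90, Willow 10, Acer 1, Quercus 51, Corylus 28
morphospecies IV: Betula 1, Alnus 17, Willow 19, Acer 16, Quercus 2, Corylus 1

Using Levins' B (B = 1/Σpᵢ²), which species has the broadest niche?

Proportions for morphospecies II (n=191): 11/191=0.0576, 90/191=0.4712, 10/191=0.0524, 1/191=0.0052, 51/191=0.2670, 28/191=0.1466
Proportions for morphospecies IV (n=56): 1/56=0.0179, 17/56=0.3036, 19/56=0.3393, 16/56=0.2857, 2/56=0.0357, 1/56=0.0179
Σp_IIᵢ² = 0.0576² + 0.4712² + 0.0524² + 0.0052² + 0.2670² + 0.1466² = 0.003318 + 0.222029 + 0.002746 + 0.000027 + 0.071289 + 0.021492 = 0.320901
B_II = 1 / 0.320901 = 3.1162
Σp_IVᵢ² = 0.0179² + 0.3036² + 0.3393² + 0.2857² + 0.0357² + 0.0179² = 0.000320 + 0.092173 + 0.115124 + 0.081624 + 0.001274 + 0.000320 = 0.290835
B_IV = 1 / 0.290835 = 3.4384
Highest B → broadest niche (most generalist): morphospecies IV (B = 3.44).

morphospecies IV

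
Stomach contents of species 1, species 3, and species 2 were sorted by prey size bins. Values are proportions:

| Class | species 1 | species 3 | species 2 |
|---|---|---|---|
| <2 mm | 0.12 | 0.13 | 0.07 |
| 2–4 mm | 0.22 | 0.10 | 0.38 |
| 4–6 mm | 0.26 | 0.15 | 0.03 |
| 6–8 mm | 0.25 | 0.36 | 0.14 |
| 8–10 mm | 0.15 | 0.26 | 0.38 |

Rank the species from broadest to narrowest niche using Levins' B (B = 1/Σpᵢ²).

species 1 > species 3 > species 2

Σp_1ᵢ² = 0.12² + 0.22² + 0.26² + 0.25² + 0.15² = 0.0144 + 0.0484 + 0.0676 + 0.0625 + 0.0225 = 0.2154
B_1 = 1 / 0.2154 = 4.6425
Σp_3ᵢ² = 0.13² + 0.10² + 0.15² + 0.36² + 0.26² = 0.0169 + 0.0100 + 0.0225 + 0.1296 + 0.0676 = 0.2466
B_3 = 1 / 0.2466 = 4.0552
Σp_2ᵢ² = 0.07² + 0.38² + 0.03² + 0.14² + 0.38² = 0.0049 + 0.1444 + 0.0009 + 0.0196 + 0.1444 = 0.3142
B_2 = 1 / 0.3142 = 3.1827
Ranking by B (broadest → narrowest): species 1 (4.64) > species 3 (4.06) > species 2 (3.18)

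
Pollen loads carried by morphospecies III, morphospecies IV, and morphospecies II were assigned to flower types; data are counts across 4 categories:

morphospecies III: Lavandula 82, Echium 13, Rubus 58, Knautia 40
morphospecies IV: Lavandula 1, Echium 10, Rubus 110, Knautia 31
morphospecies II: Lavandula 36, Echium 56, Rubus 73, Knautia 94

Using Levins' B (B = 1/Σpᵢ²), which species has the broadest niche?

Proportions for morphospecies III (n=193): 82/193=0.4249, 13/193=0.0674, 58/193=0.3005, 40/193=0.2073
Proportions for morphospecies IV (n=152): 1/152=0.0066, 10/152=0.0658, 110/152=0.7237, 31/152=0.2039
Proportions for morphospecies II (n=259): 36/259=0.1390, 56/259=0.2162, 73/259=0.2819, 94/259=0.3629
Σp_IIIᵢ² = 0.4249² + 0.0674² + 0.3005² + 0.2073² = 0.180540 + 0.004543 + 0.090300 + 0.042973 = 0.318356
B_III = 1 / 0.318356 = 3.1411
Σp_IVᵢ² = 0.0066² + 0.0658² + 0.7237² + 0.2039² = 0.000044 + 0.004330 + 0.523742 + 0.041575 = 0.569691
B_IV = 1 / 0.569691 = 1.7553
Σp_IIᵢ² = 0.1390² + 0.2162² + 0.2819² + 0.3629² = 0.019321 + 0.046742 + 0.079468 + 0.131696 = 0.277227
B_II = 1 / 0.277227 = 3.6072
Highest B → broadest niche (most generalist): morphospecies II (B = 3.61).

morphospecies II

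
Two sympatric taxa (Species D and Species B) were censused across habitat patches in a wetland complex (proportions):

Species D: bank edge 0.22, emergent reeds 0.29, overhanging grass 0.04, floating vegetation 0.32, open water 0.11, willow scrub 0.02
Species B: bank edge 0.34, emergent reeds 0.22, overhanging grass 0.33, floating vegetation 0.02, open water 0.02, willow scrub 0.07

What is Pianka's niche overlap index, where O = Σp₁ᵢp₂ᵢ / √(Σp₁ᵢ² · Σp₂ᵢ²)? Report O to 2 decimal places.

0.61

Σ p₁ᵢp₂ᵢ = 0.0748 + 0.0638 + 0.0132 + 0.0064 + 0.0022 + 0.0014 = 0.1618
Σp_1ᵢ² = 0.22² + 0.29² + 0.04² + 0.32² + 0.11² + 0.02² = 0.0484 + 0.0841 + 0.0016 + 0.1024 + 0.0121 + 0.0004 = 0.2490
Σp_2ᵢ² = 0.34² + 0.22² + 0.33² + 0.02² + 0.02² + 0.07² = 0.1156 + 0.0484 + 0.1089 + 0.0004 + 0.0004 + 0.0049 = 0.2786
O = 0.1618 / √(0.2490 × 0.2786) = 0.1618 / 0.26338 = 0.6143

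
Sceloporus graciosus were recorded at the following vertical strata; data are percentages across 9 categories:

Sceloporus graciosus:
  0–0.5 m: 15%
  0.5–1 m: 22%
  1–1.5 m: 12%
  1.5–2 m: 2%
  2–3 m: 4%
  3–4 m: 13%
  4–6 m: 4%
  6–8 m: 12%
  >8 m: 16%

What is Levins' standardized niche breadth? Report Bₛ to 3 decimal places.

0.732

Convert percentages to proportions (divide by 100).
Σpᵢ² = 0.15² + 0.22² + 0.12² + 0.02² + 0.04² + 0.13² + 0.04² + 0.12² + 0.16² = 0.0225 + 0.0484 + 0.0144 + 0.0004 + 0.0016 + 0.0169 + 0.0016 + 0.0144 + 0.0256 = 0.1458
B = 1 / 0.1458 = 6.85871
Bₛ = (B − 1)/(n − 1) = (6.85871 − 1)/(9 − 1) = 5.85871/8 = 0.73234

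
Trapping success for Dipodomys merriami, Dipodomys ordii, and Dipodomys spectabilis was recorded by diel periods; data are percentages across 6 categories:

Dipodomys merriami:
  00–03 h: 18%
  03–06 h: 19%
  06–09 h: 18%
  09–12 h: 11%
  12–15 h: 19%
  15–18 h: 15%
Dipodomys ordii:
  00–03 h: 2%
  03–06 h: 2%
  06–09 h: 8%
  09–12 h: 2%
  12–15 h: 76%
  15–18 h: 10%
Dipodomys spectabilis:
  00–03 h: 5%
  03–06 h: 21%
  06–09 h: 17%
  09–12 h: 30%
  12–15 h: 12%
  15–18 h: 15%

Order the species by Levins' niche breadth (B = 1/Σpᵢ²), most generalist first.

Convert percentages to proportions (divide by 100).
Σp_merrᵢ² = 0.18² + 0.19² + 0.18² + 0.11² + 0.19² + 0.15² = 0.0324 + 0.0361 + 0.0324 + 0.0121 + 0.0361 + 0.0225 = 0.1716
B_merr = 1 / 0.1716 = 5.8275
Σp_ordiᵢ² = 0.02² + 0.02² + 0.08² + 0.02² + 0.76² + 0.10² = 0.0004 + 0.0004 + 0.0064 + 0.0004 + 0.5776 + 0.0100 = 0.5952
B_ordi = 1 / 0.5952 = 1.6801
Σp_specᵢ² = 0.05² + 0.21² + 0.17² + 0.30² + 0.12² + 0.15² = 0.0025 + 0.0441 + 0.0289 + 0.0900 + 0.0144 + 0.0225 = 0.2024
B_spec = 1 / 0.2024 = 4.9407
Ranking by B (broadest → narrowest): Dipodomys merriami (5.83) > Dipodomys spectabilis (4.94) > Dipodomys ordii (1.68)

Dipodomys merriami > Dipodomys spectabilis > Dipodomys ordii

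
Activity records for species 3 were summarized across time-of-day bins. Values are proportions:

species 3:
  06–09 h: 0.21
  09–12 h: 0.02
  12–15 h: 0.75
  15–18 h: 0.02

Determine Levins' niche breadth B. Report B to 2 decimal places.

1.65

Σpᵢ² = 0.21² + 0.02² + 0.75² + 0.02² = 0.0441 + 0.0004 + 0.5625 + 0.0004 = 0.6074
B = 1 / 0.6074 = 1.6464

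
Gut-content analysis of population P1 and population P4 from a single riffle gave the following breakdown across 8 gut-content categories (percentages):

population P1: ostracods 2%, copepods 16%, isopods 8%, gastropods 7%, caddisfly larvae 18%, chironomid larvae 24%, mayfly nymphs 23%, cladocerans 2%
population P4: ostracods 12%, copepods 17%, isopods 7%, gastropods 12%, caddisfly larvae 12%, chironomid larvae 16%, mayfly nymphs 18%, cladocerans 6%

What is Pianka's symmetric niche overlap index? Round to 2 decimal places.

0.92

Convert percentages to proportions (divide by 100).
Σ p₁ᵢp₂ᵢ = 0.0024 + 0.0272 + 0.0056 + 0.0084 + 0.0216 + 0.0384 + 0.0414 + 0.0012 = 0.1462
Σp_1ᵢ² = 0.02² + 0.16² + 0.08² + 0.07² + 0.18² + 0.24² + 0.23² + 0.02² = 0.0004 + 0.0256 + 0.0064 + 0.0049 + 0.0324 + 0.0576 + 0.0529 + 0.0004 = 0.1806
Σp_2ᵢ² = 0.12² + 0.17² + 0.07² + 0.12² + 0.12² + 0.16² + 0.18² + 0.06² = 0.0144 + 0.0289 + 0.0049 + 0.0144 + 0.0144 + 0.0256 + 0.0324 + 0.0036 = 0.1386
O = 0.1462 / √(0.1806 × 0.1386) = 0.1462 / 0.15821 = 0.9241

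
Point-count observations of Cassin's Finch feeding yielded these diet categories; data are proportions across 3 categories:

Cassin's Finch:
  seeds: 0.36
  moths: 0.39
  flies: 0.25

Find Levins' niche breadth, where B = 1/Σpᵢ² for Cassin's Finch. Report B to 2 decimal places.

Σpᵢ² = 0.36² + 0.39² + 0.25² = 0.1296 + 0.1521 + 0.0625 = 0.3442
B = 1 / 0.3442 = 2.9053

2.91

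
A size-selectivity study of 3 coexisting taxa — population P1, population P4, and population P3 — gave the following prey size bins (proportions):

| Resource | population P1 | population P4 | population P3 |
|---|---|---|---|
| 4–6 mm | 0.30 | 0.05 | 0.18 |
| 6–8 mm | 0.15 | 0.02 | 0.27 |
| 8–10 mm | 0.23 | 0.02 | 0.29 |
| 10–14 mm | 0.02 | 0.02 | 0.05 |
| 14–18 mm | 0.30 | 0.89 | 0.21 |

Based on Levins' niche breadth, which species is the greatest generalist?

Σp_P1ᵢ² = 0.30² + 0.15² + 0.23² + 0.02² + 0.30² = 0.0900 + 0.0225 + 0.0529 + 0.0004 + 0.0900 = 0.2558
B_P1 = 1 / 0.2558 = 3.9093
Σp_P4ᵢ² = 0.05² + 0.02² + 0.02² + 0.02² + 0.89² = 0.0025 + 0.0004 + 0.0004 + 0.0004 + 0.7921 = 0.7958
B_P4 = 1 / 0.7958 = 1.2566
Σp_P3ᵢ² = 0.18² + 0.27² + 0.29² + 0.05² + 0.21² = 0.0324 + 0.0729 + 0.0841 + 0.0025 + 0.0441 = 0.2360
B_P3 = 1 / 0.2360 = 4.2373
Highest B → broadest niche (most generalist): population P3 (B = 4.24).

population P3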